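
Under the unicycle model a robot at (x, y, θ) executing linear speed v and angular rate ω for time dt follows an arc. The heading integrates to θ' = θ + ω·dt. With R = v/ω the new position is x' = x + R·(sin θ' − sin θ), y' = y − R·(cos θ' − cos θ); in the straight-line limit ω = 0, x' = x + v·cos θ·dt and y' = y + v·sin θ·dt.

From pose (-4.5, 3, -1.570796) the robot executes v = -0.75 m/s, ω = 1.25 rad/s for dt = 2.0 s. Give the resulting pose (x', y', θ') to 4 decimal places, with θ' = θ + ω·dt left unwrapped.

θ' = -1.5708 + 1.25·2.0 = 0.9292
R = v/ω = -0.75/1.25 = -0.6000
x' = -4.5 + -0.6000·(sin 0.9292 − sin -1.5708) = -5.5807
y' = 3 − -0.6000·(cos 0.9292 − cos -1.5708) = 3.3591

(-5.5807, 3.3591, 0.9292)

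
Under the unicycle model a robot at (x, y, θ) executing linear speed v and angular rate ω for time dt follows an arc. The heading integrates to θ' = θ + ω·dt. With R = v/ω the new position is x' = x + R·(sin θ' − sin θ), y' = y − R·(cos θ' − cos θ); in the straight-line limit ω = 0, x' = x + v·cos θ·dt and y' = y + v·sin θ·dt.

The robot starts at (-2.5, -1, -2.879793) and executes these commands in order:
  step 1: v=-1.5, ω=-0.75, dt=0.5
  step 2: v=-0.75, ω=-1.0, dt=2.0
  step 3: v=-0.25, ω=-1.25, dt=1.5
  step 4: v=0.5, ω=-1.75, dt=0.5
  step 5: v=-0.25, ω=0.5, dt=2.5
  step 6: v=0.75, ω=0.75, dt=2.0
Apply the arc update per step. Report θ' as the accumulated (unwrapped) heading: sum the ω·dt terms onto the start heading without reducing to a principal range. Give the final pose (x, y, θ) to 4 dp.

(-0.4078, -1.4433, -5.2548)

step 1: θ'=-3.2548 (R=2.0000) → pose (-1.7564, -0.9447, -3.2548)
step 2: θ'=-5.2548 (R=0.7500) → pose (-1.1988, -2.0770, -5.2548)
step 3: θ'=-7.1298 (R=0.2000) → pose (-1.5199, -2.1063, -7.1298)
step 4: θ'=-8.0048 (R=-0.2857) → pose (-1.4515, -2.3385, -8.0048)
step 5: θ'=-6.7548 (R=-0.5000) → pose (-1.7186, -1.8179, -6.7548)
step 6: θ'=-5.2548 (R=1.0000) → pose (-0.4078, -1.4433, -5.2548)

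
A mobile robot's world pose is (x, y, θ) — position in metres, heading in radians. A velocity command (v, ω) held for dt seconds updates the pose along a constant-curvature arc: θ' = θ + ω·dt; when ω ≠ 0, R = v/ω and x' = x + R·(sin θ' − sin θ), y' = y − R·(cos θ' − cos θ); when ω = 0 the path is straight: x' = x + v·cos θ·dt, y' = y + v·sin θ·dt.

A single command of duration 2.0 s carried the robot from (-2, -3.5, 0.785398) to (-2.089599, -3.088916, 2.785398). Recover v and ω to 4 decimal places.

Δθ = 2.785398 − 0.785398 = 2.000000
ω = Δθ/dt = 2.000000/2.0 = 1.0000
R = −Δy/(cos θ' − cos θ) = 0.2500
v = R·ω = 0.2500·1.0000 = 0.2500

v = 0.2500, ω = 1.0000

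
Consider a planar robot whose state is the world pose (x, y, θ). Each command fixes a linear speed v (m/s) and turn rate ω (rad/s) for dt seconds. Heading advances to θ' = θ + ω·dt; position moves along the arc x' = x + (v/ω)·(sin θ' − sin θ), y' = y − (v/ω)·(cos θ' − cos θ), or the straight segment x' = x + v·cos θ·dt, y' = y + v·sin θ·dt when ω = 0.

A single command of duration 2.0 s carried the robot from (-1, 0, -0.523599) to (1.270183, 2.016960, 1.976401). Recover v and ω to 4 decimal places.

Δθ = 1.976401 − -0.523599 = 2.500000
ω = Δθ/dt = 2.500000/2.0 = 1.2500
R = Δx/(sin θ' − sin θ) = 1.6000
v = R·ω = 1.6000·1.2500 = 2.0000

v = 2.0000, ω = 1.2500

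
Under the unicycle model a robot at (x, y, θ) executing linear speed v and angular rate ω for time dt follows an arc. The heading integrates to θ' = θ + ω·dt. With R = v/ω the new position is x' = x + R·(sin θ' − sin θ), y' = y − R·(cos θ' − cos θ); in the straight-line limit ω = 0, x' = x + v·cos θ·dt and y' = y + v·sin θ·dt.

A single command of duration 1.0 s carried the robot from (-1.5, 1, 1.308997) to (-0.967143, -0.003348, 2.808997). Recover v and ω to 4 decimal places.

Δθ = 2.808997 − 1.308997 = 1.500000
ω = Δθ/dt = 1.500000/1.0 = 1.5000
R = −Δy/(cos θ' − cos θ) = -0.8333
v = R·ω = -0.8333·1.5000 = -1.2500

v = -1.2500, ω = 1.5000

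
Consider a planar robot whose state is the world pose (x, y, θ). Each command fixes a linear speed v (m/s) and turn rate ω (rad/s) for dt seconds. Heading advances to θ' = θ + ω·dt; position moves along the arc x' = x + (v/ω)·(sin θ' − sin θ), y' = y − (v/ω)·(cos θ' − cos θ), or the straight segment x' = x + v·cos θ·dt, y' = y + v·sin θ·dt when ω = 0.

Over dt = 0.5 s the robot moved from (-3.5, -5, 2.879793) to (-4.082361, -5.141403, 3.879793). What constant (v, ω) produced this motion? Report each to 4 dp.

Δθ = 3.879793 − 2.879793 = 1.000000
ω = Δθ/dt = 1.000000/0.5 = 2.0000
R = Δx/(sin θ' − sin θ) = 0.6250
v = R·ω = 0.6250·2.0000 = 1.2500

v = 1.2500, ω = 2.0000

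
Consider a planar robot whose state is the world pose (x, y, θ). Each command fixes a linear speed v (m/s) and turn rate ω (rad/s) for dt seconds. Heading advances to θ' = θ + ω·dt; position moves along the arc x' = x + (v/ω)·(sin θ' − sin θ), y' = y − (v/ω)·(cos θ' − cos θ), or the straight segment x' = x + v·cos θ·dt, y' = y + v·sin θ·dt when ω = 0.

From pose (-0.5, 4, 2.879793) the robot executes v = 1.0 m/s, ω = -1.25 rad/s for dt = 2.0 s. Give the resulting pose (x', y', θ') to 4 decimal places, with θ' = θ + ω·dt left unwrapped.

(-0.5895, 5.5157, 0.3798)

θ' = 2.8798 + -1.25·2.0 = 0.3798
R = v/ω = 1.0/-1.25 = -0.8000
x' = -0.5 + -0.8000·(sin 0.3798 − sin 2.8798) = -0.5895
y' = 4 − -0.8000·(cos 0.3798 − cos 2.8798) = 5.5157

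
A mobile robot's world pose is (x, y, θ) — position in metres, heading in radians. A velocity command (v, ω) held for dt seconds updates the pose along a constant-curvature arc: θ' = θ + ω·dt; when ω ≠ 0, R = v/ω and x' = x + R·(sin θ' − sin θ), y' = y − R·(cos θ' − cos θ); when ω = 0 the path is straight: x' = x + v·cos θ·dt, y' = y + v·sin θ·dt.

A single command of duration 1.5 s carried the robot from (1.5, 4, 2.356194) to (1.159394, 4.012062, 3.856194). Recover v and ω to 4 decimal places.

v = 0.2500, ω = 1.0000

Δθ = 3.856194 − 2.356194 = 1.500000
ω = Δθ/dt = 1.500000/1.5 = 1.0000
R = Δx/(sin θ' − sin θ) = 0.2500
v = R·ω = 0.2500·1.0000 = 0.2500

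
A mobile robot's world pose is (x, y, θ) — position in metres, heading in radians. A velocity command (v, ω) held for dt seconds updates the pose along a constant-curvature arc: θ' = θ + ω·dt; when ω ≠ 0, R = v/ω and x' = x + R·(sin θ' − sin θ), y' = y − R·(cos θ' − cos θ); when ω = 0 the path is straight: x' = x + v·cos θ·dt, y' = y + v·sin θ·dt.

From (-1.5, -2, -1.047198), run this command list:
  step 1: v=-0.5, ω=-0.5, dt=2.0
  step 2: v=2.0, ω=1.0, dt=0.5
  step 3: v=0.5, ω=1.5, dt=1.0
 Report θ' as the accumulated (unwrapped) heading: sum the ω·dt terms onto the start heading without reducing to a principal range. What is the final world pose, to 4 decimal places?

(-1.4273, -2.3309, -0.0472)

step 1: θ'=-2.0472 (R=1.0000) → pose (-1.5226, -1.0414, -2.0472)
step 2: θ'=-1.5472 (R=2.0000) → pose (-1.7448, -2.0058, -1.5472)
step 3: θ'=-0.0472 (R=0.3333) → pose (-1.4273, -2.3309, -0.0472)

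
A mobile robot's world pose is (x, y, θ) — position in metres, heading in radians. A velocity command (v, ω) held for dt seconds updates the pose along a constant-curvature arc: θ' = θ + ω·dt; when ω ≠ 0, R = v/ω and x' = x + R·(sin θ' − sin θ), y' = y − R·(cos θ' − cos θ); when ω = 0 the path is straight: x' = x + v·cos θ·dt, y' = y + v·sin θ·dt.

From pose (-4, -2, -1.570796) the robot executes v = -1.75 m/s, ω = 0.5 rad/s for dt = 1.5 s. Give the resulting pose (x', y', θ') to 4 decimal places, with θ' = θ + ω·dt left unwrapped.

θ' = -1.5708 + 0.5·1.5 = -0.8208
R = v/ω = -1.75/0.5 = -3.5000
x' = -4 + -3.5000·(sin -0.8208 − sin -1.5708) = -4.9391
y' = -2 − -3.5000·(cos -0.8208 − cos -1.5708) = 0.3857

(-4.9391, 0.3857, -0.8208)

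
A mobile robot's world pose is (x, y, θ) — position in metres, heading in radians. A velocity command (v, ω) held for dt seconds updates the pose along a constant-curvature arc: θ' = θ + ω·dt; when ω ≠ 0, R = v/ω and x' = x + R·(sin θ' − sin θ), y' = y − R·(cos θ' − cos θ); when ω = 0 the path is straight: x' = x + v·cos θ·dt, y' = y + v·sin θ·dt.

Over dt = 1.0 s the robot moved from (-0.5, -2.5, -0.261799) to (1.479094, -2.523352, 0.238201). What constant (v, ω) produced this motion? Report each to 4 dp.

Δθ = 0.238201 − -0.261799 = 0.500000
ω = Δθ/dt = 0.500000/1.0 = 0.5000
R = Δx/(sin θ' − sin θ) = 4.0000
v = R·ω = 4.0000·0.5000 = 2.0000

v = 2.0000, ω = 0.5000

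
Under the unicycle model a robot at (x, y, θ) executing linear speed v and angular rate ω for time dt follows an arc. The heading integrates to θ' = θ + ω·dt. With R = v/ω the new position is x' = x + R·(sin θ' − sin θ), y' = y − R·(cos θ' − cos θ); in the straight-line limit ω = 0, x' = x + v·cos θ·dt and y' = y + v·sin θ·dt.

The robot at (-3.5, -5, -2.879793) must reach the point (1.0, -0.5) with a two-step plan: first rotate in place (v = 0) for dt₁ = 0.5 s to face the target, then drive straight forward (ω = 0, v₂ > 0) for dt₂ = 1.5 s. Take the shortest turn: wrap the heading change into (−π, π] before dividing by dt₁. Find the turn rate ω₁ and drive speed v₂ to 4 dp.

heading to target = atan2(-0.5−-5, 1−-3.5) = 0.7854
Δθ = wrap(0.7854 − -2.8798) = -2.6180; ω₁ = Δθ/dt₁ = -5.2360
distance = √((1−-3.5)² + (-0.5−-5)²) = 6.3640; v₂ = distance/dt₂ = 4.2426

ω₁ = -5.2360, v₂ = 4.2426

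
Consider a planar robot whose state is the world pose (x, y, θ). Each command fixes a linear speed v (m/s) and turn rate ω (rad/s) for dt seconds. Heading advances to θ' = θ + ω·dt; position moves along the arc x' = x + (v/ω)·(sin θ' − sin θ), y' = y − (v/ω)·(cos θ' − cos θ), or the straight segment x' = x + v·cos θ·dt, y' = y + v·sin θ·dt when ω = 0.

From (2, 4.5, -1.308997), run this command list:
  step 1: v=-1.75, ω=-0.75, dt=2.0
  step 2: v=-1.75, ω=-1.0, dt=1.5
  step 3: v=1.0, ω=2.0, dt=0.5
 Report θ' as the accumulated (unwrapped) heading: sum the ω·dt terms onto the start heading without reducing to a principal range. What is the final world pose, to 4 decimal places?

step 1: θ'=-2.8090 (R=2.3333) → pose (3.4920, 7.3094, -2.8090)
step 2: θ'=-4.3090 (R=1.7500) → pose (5.6729, 6.3422, -4.3090)
step 3: θ'=-3.3090 (R=0.5000) → pose (5.2964, 6.6390, -3.3090)

(5.2964, 6.6390, -3.3090)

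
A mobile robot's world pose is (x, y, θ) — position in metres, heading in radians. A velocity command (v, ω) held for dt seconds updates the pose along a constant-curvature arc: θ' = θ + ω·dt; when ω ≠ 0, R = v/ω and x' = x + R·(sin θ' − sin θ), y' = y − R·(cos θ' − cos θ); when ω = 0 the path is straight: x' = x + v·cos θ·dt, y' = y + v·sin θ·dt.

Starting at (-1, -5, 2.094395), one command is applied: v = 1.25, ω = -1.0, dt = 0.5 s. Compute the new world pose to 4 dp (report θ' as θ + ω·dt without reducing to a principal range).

(-1.1671, -4.4045, 1.5944)

θ' = 2.0944 + -1.0·0.5 = 1.5944
R = v/ω = 1.25/-1.0 = -1.2500
x' = -1 + -1.2500·(sin 1.5944 − sin 2.0944) = -1.1671
y' = -5 − -1.2500·(cos 1.5944 − cos 2.0944) = -4.4045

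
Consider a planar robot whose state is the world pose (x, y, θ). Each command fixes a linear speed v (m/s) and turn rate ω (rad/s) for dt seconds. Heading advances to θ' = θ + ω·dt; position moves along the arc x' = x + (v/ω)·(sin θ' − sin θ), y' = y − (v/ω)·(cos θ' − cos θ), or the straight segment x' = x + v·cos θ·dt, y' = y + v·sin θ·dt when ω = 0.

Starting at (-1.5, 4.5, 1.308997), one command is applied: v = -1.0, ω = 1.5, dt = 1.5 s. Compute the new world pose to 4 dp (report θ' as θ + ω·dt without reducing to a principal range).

(-0.5858, 3.7180, 3.5590)

θ' = 1.3090 + 1.5·1.5 = 3.5590
R = v/ω = -1.0/1.5 = -0.6667
x' = -1.5 + -0.6667·(sin 3.5590 − sin 1.3090) = -0.5858
y' = 4.5 − -0.6667·(cos 3.5590 − cos 1.3090) = 3.7180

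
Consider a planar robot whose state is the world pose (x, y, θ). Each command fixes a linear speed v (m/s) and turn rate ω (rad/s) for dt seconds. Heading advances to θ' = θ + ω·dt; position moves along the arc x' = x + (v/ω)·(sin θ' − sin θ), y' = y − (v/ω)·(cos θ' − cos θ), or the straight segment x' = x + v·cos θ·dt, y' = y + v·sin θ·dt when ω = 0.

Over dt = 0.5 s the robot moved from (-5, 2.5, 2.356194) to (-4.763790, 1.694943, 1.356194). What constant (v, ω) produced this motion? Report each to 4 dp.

v = -1.7500, ω = -2.0000

Δθ = 1.356194 − 2.356194 = -1.000000
ω = Δθ/dt = -1.000000/0.5 = -2.0000
R = −Δy/(cos θ' − cos θ) = 0.8750
v = R·ω = 0.8750·-2.0000 = -1.7500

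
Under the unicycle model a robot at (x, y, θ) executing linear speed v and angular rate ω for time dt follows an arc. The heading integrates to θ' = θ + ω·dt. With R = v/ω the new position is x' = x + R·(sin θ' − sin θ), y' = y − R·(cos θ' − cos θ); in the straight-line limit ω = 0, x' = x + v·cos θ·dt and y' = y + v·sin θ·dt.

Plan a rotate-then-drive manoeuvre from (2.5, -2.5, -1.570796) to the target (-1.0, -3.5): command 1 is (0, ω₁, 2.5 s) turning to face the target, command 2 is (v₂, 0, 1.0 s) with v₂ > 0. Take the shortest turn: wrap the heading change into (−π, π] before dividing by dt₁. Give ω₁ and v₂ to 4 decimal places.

ω₁ = -0.5170, v₂ = 3.6401

heading to target = atan2(-3.5−-2.5, -1−2.5) = -2.8633
Δθ = wrap(-2.8633 − -1.5708) = -1.2925; ω₁ = Δθ/dt₁ = -0.5170
distance = √((-1−2.5)² + (-3.5−-2.5)²) = 3.6401; v₂ = distance/dt₂ = 3.6401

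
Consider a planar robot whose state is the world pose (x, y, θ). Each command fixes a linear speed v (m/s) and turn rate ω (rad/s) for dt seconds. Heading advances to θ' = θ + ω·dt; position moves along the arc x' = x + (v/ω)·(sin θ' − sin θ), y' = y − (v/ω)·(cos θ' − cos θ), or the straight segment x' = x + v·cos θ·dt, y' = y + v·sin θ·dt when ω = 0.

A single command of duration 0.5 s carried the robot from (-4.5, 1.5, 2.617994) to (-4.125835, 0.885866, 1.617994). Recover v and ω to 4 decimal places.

v = -1.5000, ω = -2.0000

Δθ = 1.617994 − 2.617994 = -1.000000
ω = Δθ/dt = -1.000000/0.5 = -2.0000
R = −Δy/(cos θ' − cos θ) = 0.7500
v = R·ω = 0.7500·-2.0000 = -1.5000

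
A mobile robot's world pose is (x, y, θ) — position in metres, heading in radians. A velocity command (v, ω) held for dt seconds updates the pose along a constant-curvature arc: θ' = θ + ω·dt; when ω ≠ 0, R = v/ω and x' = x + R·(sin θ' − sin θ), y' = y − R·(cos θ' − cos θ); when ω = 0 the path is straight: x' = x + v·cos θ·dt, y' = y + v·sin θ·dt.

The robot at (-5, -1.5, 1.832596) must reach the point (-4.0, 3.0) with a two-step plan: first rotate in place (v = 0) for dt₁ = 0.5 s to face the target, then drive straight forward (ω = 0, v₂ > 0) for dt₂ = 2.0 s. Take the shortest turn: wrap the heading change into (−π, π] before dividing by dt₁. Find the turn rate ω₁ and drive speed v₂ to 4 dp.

ω₁ = -0.9609, v₂ = 2.3049

heading to target = atan2(3−-1.5, -4−-5) = 1.3521
Δθ = wrap(1.3521 − 1.8326) = -0.4805; ω₁ = Δθ/dt₁ = -0.9609
distance = √((-4−-5)² + (3−-1.5)²) = 4.6098; v₂ = distance/dt₂ = 2.3049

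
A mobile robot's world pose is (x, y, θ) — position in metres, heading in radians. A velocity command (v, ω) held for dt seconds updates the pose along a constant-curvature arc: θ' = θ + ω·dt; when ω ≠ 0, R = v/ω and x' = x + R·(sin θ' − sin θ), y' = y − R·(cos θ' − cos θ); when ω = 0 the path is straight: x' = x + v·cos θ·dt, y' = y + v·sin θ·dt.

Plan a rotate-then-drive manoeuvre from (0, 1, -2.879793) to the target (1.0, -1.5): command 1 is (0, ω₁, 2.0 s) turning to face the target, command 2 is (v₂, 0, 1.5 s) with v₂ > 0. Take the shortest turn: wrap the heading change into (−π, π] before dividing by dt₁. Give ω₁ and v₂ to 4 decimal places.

heading to target = atan2(-1.5−1, 1−0) = -1.1903
Δθ = wrap(-1.1903 − -2.8798) = 1.6895; ω₁ = Δθ/dt₁ = 0.8448
distance = √((1−0)² + (-1.5−1)²) = 2.6926; v₂ = distance/dt₂ = 1.7951

ω₁ = 0.8448, v₂ = 1.7951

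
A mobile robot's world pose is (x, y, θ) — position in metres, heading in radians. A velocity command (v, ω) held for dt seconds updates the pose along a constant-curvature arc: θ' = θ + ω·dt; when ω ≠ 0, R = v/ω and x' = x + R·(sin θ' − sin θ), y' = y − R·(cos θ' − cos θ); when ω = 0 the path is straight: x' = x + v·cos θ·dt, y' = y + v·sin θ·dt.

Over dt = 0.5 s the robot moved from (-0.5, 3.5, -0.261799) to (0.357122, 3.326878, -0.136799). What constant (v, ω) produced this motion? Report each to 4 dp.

v = 1.7500, ω = 0.2500

Δθ = -0.136799 − -0.261799 = 0.125000
ω = Δθ/dt = 0.125000/0.5 = 0.2500
R = Δx/(sin θ' − sin θ) = 7.0000
v = R·ω = 7.0000·0.2500 = 1.7500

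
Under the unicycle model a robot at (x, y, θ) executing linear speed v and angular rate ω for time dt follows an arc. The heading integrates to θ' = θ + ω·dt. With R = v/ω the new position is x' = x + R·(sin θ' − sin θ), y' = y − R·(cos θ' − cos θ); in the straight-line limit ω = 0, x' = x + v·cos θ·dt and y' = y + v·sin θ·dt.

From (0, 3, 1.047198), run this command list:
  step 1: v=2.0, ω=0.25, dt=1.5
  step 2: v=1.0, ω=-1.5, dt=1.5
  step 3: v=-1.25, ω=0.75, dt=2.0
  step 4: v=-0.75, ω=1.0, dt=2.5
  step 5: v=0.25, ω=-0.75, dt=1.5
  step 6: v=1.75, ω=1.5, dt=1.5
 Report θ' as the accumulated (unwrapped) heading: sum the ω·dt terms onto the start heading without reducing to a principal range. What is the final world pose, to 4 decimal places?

step 1: θ'=1.4222 (R=8.0000) → pose (0.9836, 5.8156, 1.4222)
step 2: θ'=-0.8278 (R=-0.6667) → pose (2.1339, 6.1679, -0.8278)
step 3: θ'=0.6722 (R=-1.6667) → pose (-0.1313, 6.3445, 0.6722)
step 4: θ'=3.1722 (R=-0.7500) → pose (0.3586, 5.0080, 3.1722)
step 5: θ'=2.0472 (R=-0.3333) → pose (0.0522, 5.1883, 2.0472)
step 6: θ'=4.2972 (R=1.1667) → pose (-2.0521, 5.1239, 4.2972)

(-2.0521, 5.1239, 4.2972)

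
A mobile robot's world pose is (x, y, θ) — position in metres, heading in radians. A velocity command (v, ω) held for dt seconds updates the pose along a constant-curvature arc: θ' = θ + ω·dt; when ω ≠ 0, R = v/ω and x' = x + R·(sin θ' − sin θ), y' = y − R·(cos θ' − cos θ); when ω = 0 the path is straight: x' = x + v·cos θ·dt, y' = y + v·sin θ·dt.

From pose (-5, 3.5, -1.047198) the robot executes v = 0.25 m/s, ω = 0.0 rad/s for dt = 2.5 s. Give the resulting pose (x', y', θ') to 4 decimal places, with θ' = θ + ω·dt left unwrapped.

(-4.6875, 2.9587, -1.0472)

θ' = -1.0472 + 0.0·2.5 = -1.0472
ω = 0 → straight: x' = -5 + 0.25·cos(-1.0472)·2.5 = -4.6875
y' = 3.5 + 0.25·sin(-1.0472)·2.5 = 2.9587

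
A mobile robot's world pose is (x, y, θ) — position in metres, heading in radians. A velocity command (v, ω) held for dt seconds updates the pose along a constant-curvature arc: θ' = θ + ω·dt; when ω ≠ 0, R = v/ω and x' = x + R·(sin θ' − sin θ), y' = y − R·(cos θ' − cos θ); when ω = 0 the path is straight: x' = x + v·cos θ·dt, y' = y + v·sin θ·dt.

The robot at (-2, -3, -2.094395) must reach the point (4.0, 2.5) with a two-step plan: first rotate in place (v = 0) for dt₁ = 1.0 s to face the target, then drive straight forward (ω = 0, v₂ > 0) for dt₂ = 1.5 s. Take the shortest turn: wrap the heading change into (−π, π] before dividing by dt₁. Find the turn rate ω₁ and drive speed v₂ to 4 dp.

heading to target = atan2(2.5−-3, 4−-2) = 0.7419
Δθ = wrap(0.7419 − -2.0944) = 2.8363; ω₁ = Δθ/dt₁ = 2.8363
distance = √((4−-2)² + (2.5−-3)²) = 8.1394; v₂ = distance/dt₂ = 5.4263

ω₁ = 2.8363, v₂ = 5.4263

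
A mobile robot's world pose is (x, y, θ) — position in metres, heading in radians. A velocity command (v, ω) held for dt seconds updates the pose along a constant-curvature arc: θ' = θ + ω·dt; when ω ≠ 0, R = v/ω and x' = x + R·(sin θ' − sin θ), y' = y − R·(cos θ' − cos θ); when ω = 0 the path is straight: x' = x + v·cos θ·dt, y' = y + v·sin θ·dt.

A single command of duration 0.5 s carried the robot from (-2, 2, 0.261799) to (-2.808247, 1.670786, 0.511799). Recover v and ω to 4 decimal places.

v = -1.7500, ω = 0.5000

Δθ = 0.511799 − 0.261799 = 0.250000
ω = Δθ/dt = 0.250000/0.5 = 0.5000
R = Δx/(sin θ' − sin θ) = -3.5000
v = R·ω = -3.5000·0.5000 = -1.7500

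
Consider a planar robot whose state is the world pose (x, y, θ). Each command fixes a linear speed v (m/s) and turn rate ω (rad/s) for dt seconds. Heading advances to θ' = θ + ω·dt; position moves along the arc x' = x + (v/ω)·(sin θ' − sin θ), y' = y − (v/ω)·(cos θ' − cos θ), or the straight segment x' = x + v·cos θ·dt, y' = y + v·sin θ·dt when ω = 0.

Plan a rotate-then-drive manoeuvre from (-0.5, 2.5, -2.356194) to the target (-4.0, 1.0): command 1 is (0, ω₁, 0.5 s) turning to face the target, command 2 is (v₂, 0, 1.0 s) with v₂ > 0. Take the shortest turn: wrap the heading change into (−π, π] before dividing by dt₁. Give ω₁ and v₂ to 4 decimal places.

heading to target = atan2(1−2.5, -4−-0.5) = -2.7367
Δθ = wrap(-2.7367 − -2.3562) = -0.3805; ω₁ = Δθ/dt₁ = -0.7610
distance = √((-4−-0.5)² + (1−2.5)²) = 3.8079; v₂ = distance/dt₂ = 3.8079

ω₁ = -0.7610, v₂ = 3.8079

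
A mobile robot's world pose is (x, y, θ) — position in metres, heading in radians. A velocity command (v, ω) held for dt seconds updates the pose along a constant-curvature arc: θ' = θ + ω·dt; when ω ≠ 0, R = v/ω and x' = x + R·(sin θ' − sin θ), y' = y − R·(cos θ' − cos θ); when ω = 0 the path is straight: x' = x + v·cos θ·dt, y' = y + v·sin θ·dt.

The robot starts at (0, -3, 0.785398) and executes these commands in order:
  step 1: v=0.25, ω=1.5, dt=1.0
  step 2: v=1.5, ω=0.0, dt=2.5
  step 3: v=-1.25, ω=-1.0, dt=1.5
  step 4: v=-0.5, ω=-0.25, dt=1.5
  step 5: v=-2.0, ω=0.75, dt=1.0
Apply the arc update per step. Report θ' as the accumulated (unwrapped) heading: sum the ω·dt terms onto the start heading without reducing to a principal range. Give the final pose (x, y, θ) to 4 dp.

step 1: θ'=2.2854 (R=0.1667) → pose (0.0080, -2.7729, 2.2854)
step 2: θ'=2.2854 (straight) → pose (-2.4494, 0.0596, 2.2854)
step 3: θ'=0.7854 (R=1.2500) → pose (-2.5097, -1.6434, 0.7854)
step 4: θ'=0.4104 (R=2.0000) → pose (-3.1260, -2.0631, 0.4104)
step 5: θ'=1.1604 (R=-2.6667) → pose (-4.5073, -3.4444, 1.1604)

(-4.5073, -3.4444, 1.1604)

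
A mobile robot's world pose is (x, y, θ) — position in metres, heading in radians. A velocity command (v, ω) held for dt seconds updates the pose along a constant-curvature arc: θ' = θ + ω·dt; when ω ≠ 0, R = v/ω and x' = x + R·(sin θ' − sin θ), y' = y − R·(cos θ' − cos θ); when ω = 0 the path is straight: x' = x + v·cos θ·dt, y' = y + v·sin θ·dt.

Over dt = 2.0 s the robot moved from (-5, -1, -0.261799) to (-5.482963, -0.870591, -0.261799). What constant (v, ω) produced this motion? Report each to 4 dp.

v = -0.2500, ω = 0.0000

Δθ = -0.261799 − -0.261799 = 0.000000
ω = Δθ/dt = 0.000000/2.0 = 0.0000
ω = 0 → v = (Δx·cos θ + Δy·sin θ)/dt = -0.2500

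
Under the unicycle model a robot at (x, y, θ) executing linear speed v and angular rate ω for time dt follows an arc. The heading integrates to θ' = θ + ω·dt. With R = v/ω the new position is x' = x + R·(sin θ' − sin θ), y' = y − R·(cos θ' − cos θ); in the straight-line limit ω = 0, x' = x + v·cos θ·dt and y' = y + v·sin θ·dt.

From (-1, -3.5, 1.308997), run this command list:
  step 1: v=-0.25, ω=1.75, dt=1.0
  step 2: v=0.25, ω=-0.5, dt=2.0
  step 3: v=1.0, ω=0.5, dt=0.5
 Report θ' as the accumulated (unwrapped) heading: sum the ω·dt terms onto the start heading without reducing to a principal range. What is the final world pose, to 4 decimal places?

step 1: θ'=3.0590 (R=-0.1429) → pose (-0.8738, -3.6793, 3.0590)
step 2: θ'=2.0590 (R=-0.5000) → pose (-1.2741, -3.4156, 2.0590)
step 3: θ'=2.3090 (R=2.0000) → pose (-1.5611, -3.0077, 2.3090)

(-1.5611, -3.0077, 2.3090)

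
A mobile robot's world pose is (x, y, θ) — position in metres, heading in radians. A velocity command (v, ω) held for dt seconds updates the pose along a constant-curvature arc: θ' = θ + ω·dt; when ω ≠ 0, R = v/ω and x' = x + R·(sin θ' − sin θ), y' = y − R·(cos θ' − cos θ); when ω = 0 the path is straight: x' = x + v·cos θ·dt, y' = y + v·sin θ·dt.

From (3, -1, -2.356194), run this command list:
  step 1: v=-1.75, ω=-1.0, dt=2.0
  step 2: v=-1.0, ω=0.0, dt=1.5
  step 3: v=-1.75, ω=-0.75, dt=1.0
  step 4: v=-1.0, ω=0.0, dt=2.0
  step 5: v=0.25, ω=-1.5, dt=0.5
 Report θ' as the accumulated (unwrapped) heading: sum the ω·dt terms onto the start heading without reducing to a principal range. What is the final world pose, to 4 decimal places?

(5.6860, -6.5012, -5.8562)

step 1: θ'=-4.3562 (R=1.7500) → pose (5.8776, -1.6272, -4.3562)
step 2: θ'=-4.3562 (straight) → pose (6.4007, -3.0330, -4.3562)
step 3: θ'=-5.1062 (R=2.3333) → pose (6.3685, -4.7420, -5.1062)
step 4: θ'=-5.1062 (straight) → pose (5.6011, -6.5889, -5.1062)
step 5: θ'=-5.8562 (R=-0.1667) → pose (5.6860, -6.5012, -5.8562)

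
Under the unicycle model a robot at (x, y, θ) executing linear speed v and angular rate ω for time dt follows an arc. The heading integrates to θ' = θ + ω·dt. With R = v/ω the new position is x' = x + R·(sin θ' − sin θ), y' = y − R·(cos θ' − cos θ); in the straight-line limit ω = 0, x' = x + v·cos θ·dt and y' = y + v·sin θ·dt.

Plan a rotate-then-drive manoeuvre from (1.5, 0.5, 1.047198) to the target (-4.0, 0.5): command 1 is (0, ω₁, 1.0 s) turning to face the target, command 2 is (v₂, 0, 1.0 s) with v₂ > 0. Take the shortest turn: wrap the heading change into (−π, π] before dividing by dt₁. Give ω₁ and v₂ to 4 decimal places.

heading to target = atan2(0.5−0.5, -4−1.5) = 3.1416
Δθ = wrap(3.1416 − 1.0472) = 2.0944; ω₁ = Δθ/dt₁ = 2.0944
distance = √((-4−1.5)² + (0.5−0.5)²) = 5.5000; v₂ = distance/dt₂ = 5.5000

ω₁ = 2.0944, v₂ = 5.5000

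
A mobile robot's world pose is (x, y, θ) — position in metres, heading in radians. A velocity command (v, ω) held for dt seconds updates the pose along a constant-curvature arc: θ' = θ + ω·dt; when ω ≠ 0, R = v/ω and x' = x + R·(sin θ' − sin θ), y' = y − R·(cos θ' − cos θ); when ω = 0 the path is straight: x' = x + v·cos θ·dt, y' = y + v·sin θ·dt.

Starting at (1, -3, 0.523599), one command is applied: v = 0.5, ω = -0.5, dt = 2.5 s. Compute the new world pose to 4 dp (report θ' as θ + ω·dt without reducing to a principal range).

(2.1642, -3.1185, -0.7264)

θ' = 0.5236 + -0.5·2.5 = -0.7264
R = v/ω = 0.5/-0.5 = -1.0000
x' = 1 + -1.0000·(sin -0.7264 − sin 0.5236) = 2.1642
y' = -3 − -1.0000·(cos -0.7264 − cos 0.5236) = -3.1185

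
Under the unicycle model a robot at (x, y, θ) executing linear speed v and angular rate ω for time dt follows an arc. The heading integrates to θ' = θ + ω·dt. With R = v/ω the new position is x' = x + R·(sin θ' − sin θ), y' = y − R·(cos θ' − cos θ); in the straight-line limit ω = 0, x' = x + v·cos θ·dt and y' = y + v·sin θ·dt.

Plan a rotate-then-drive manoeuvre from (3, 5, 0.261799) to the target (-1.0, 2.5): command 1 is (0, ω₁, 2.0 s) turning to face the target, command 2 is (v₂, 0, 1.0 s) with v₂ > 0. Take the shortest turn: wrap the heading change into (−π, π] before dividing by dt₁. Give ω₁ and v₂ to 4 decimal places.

ω₁ = -1.4224, v₂ = 4.7170

heading to target = atan2(2.5−5, -1−3) = -2.5830
Δθ = wrap(-2.5830 − 0.2618) = -2.8448; ω₁ = Δθ/dt₁ = -1.4224
distance = √((-1−3)² + (2.5−5)²) = 4.7170; v₂ = distance/dt₂ = 4.7170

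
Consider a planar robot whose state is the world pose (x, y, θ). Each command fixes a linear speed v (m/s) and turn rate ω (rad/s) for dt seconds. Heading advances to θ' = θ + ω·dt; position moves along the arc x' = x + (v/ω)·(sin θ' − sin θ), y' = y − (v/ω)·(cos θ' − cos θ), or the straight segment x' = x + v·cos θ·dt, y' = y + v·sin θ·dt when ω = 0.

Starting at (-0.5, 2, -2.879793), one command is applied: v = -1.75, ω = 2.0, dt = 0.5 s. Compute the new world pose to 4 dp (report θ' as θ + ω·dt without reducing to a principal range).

θ' = -2.8798 + 2.0·0.5 = -1.8798
R = v/ω = -1.75/2.0 = -0.8750
x' = -0.5 + -0.8750·(sin -1.8798 − sin -2.8798) = 0.1071
y' = 2 − -0.8750·(cos -1.8798 − cos -2.8798) = 2.5791

(0.1071, 2.5791, -1.8798)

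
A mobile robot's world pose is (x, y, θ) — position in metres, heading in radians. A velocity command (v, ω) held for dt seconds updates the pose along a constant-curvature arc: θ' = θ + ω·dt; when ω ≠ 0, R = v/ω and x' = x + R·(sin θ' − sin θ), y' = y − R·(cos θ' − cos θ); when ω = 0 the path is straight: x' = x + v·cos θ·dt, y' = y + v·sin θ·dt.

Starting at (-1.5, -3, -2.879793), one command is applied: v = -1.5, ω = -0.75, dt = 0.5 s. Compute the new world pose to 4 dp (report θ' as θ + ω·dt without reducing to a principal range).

(-0.7564, -2.9447, -3.2548)

θ' = -2.8798 + -0.75·0.5 = -3.2548
R = v/ω = -1.5/-0.75 = 2.0000
x' = -1.5 + 2.0000·(sin -3.2548 − sin -2.8798) = -0.7564
y' = -3 − 2.0000·(cos -3.2548 − cos -2.8798) = -2.9447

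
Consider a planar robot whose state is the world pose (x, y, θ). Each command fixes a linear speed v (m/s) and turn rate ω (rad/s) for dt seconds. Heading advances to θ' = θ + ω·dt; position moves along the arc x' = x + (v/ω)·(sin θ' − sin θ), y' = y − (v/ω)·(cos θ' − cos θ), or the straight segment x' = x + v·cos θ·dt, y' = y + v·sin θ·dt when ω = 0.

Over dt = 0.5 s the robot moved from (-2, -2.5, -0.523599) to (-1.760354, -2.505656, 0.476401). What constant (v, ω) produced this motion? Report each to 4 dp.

v = 0.5000, ω = 2.0000

Δθ = 0.476401 − -0.523599 = 1.000000
ω = Δθ/dt = 1.000000/0.5 = 2.0000
R = Δx/(sin θ' − sin θ) = 0.2500
v = R·ω = 0.2500·2.0000 = 0.5000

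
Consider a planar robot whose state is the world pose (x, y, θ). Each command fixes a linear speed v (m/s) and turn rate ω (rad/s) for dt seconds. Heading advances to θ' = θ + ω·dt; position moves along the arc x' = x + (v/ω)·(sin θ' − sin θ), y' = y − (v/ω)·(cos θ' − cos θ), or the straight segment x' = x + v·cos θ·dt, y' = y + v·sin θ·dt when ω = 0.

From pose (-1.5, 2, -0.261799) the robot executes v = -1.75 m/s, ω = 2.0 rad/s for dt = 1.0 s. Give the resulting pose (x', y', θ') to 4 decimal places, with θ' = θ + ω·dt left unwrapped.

θ' = -0.2618 + 2.0·1.0 = 1.7382
R = v/ω = -1.75/2.0 = -0.8750
x' = -1.5 + -0.8750·(sin 1.7382 − sin -0.2618) = -2.5892
y' = 2 − -0.8750·(cos 1.7382 − cos -0.2618) = 1.0090

(-2.5892, 1.0090, 1.7382)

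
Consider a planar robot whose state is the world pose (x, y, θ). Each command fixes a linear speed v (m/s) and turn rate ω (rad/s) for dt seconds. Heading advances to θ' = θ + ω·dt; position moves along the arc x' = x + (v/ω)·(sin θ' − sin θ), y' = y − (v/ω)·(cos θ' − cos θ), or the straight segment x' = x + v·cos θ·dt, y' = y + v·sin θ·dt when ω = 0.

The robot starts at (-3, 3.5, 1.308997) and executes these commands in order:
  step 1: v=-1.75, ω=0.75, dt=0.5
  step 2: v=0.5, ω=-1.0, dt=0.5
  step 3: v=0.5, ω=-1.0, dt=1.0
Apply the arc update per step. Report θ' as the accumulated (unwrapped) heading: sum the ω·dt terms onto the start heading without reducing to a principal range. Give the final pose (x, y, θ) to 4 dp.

(-2.6593, 3.1806, 0.1840)

step 1: θ'=1.6840 (R=-2.3333) → pose (-3.0646, 2.6325, 1.6840)
step 2: θ'=1.1840 (R=-0.5000) → pose (-3.0308, 2.8776, 1.1840)
step 3: θ'=0.1840 (R=-0.5000) → pose (-2.6593, 3.1806, 0.1840)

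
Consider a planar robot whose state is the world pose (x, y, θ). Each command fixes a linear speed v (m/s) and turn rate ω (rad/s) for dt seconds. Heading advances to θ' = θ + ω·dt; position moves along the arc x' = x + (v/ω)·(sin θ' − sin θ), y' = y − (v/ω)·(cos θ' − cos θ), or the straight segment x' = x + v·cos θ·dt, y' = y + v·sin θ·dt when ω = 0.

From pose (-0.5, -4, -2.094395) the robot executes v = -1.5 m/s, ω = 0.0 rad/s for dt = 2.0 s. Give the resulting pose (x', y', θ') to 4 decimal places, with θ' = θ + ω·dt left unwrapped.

(1.0000, -1.4019, -2.0944)

θ' = -2.0944 + 0.0·2.0 = -2.0944
ω = 0 → straight: x' = -0.5 + -1.5·cos(-2.0944)·2.0 = 1.0000
y' = -4 + -1.5·sin(-2.0944)·2.0 = -1.4019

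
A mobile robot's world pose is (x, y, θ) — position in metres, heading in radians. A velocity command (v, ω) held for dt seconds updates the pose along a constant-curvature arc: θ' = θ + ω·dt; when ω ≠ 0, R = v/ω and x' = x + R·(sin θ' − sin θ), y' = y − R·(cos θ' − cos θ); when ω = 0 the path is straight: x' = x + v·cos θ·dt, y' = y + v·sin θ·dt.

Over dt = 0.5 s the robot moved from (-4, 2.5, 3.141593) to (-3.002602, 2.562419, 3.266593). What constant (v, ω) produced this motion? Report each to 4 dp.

Δθ = 3.266593 − 3.141593 = 0.125000
ω = Δθ/dt = 0.125000/0.5 = 0.2500
R = Δx/(sin θ' − sin θ) = -8.0000
v = R·ω = -8.0000·0.2500 = -2.0000

v = -2.0000, ω = 0.2500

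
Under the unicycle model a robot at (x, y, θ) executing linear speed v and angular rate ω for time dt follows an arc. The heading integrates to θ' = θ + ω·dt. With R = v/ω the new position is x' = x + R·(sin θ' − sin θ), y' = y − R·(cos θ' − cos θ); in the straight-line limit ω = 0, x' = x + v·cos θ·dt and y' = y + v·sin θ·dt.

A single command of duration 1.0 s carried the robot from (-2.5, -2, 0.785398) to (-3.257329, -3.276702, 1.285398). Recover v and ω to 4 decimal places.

v = -1.5000, ω = 0.5000

Δθ = 1.285398 − 0.785398 = 0.500000
ω = Δθ/dt = 0.500000/1.0 = 0.5000
R = −Δy/(cos θ' − cos θ) = -3.0000
v = R·ω = -3.0000·0.5000 = -1.5000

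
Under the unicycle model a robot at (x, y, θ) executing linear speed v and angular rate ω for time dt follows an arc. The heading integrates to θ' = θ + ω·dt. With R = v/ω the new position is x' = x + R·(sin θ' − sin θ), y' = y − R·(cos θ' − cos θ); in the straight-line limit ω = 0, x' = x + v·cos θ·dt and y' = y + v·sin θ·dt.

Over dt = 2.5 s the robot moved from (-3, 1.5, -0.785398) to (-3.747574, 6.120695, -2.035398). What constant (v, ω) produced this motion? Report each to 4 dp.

v = -2.0000, ω = -0.5000

Δθ = -2.035398 − -0.785398 = -1.250000
ω = Δθ/dt = -1.250000/2.5 = -0.5000
R = −Δy/(cos θ' − cos θ) = 4.0000
v = R·ω = 4.0000·-0.5000 = -2.0000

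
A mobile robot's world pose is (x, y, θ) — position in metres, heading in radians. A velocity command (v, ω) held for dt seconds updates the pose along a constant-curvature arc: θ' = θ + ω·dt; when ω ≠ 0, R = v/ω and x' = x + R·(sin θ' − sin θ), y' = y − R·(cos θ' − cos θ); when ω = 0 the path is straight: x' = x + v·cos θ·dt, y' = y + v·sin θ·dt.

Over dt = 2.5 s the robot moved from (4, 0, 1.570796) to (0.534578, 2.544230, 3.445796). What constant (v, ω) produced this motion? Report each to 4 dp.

Δθ = 3.445796 − 1.570796 = 1.875000
ω = Δθ/dt = 1.875000/2.5 = 0.7500
R = Δx/(sin θ' − sin θ) = 2.6667
v = R·ω = 2.6667·0.7500 = 2.0000

v = 2.0000, ω = 0.7500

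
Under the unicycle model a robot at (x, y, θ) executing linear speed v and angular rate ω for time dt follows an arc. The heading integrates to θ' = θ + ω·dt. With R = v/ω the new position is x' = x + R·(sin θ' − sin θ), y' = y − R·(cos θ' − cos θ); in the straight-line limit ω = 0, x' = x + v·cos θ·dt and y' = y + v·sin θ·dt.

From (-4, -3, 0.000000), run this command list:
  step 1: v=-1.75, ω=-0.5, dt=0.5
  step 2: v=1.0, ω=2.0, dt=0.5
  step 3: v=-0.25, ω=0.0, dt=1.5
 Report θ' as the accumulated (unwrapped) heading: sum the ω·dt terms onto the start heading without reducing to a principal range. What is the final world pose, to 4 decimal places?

(-4.6758, -3.0282, 0.7500)

step 1: θ'=-0.2500 (R=3.5000) → pose (-4.8659, -2.8912, -0.2500)
step 2: θ'=0.7500 (R=0.5000) → pose (-4.4014, -2.7726, 0.7500)
step 3: θ'=0.7500 (straight) → pose (-4.6758, -3.0282, 0.7500)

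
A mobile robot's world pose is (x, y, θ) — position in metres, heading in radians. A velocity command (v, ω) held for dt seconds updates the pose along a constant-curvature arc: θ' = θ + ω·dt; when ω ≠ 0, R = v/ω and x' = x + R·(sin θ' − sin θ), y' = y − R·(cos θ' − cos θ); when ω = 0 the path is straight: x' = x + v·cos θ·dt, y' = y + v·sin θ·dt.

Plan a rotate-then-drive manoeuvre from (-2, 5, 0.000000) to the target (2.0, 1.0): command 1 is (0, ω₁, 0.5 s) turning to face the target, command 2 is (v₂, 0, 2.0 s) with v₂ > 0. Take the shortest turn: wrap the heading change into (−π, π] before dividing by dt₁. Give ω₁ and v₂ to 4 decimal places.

heading to target = atan2(1−5, 2−-2) = -0.7854
Δθ = wrap(-0.7854 − 0.0000) = -0.7854; ω₁ = Δθ/dt₁ = -1.5708
distance = √((2−-2)² + (1−5)²) = 5.6569; v₂ = distance/dt₂ = 2.8284

ω₁ = -1.5708, v₂ = 2.8284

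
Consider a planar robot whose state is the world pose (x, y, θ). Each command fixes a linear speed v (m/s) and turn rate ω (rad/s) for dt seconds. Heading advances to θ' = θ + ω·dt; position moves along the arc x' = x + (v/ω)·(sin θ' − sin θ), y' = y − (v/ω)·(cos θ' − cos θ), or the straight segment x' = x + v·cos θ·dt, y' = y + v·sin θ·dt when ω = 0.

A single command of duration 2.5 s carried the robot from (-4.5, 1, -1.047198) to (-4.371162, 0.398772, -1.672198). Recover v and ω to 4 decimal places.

Δθ = -1.672198 − -1.047198 = -0.625000
ω = Δθ/dt = -0.625000/2.5 = -0.2500
R = −Δy/(cos θ' − cos θ) = -1.0000
v = R·ω = -1.0000·-0.2500 = 0.2500

v = 0.2500, ω = -0.2500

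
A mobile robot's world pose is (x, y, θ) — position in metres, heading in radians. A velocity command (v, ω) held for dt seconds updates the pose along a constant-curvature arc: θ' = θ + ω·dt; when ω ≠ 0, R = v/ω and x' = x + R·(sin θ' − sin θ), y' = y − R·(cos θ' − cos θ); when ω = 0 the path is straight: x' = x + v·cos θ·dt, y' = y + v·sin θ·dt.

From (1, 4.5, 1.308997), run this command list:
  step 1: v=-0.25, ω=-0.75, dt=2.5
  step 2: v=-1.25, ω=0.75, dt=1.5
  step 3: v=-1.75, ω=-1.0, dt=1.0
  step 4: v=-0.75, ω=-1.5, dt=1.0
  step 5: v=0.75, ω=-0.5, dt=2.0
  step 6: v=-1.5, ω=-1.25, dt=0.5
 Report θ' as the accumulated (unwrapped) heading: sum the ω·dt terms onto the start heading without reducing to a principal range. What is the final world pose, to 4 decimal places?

(-3.5724, 3.8357, -3.5660)

step 1: θ'=-0.5660 (R=0.3333) → pose (0.4993, 4.3049, -0.5660)
step 2: θ'=0.5590 (R=-1.6667) → pose (-1.2784, 4.3111, 0.5590)
step 3: θ'=-0.4410 (R=1.7500) → pose (-2.9535, 4.2122, -0.4410)
step 4: θ'=-1.9410 (R=0.5000) → pose (-3.2062, 4.8453, -1.9410)
step 5: θ'=-2.9410 (R=-1.5000) → pose (-4.3057, 3.9181, -2.9410)
step 6: θ'=-3.5660 (R=1.2000) → pose (-3.5724, 3.8357, -3.5660)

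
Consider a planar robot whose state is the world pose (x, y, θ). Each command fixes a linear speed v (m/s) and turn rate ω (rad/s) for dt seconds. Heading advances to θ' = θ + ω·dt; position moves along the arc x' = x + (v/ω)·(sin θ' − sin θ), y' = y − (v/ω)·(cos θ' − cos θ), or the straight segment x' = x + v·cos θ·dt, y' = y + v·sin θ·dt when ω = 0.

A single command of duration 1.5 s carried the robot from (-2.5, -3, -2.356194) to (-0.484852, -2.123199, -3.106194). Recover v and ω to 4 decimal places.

Δθ = -3.106194 − -2.356194 = -0.750000
ω = Δθ/dt = -0.750000/1.5 = -0.5000
R = Δx/(sin θ' − sin θ) = 3.0000
v = R·ω = 3.0000·-0.5000 = -1.5000

v = -1.5000, ω = -0.5000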